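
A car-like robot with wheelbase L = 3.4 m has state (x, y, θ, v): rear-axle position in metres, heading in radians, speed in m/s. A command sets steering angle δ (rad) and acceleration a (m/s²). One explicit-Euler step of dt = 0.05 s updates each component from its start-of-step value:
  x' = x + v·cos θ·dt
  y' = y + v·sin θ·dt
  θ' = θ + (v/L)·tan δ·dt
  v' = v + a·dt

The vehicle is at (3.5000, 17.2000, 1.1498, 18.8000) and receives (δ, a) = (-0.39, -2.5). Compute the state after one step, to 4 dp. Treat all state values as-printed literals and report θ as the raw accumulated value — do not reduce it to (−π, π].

(3.8841, 18.0579, 1.0362, 18.6750)

x' = 3.5000 + 18.8000·cos(1.1498)·0.05 = 3.8841
y' = 17.2000 + 18.8000·sin(1.1498)·0.05 = 18.0579
θ' = 1.1498 + (18.8000/3.4)·tan(-0.39)·0.05 = 1.0362
v' = 18.8000 − 2.5000·0.05 = 18.6750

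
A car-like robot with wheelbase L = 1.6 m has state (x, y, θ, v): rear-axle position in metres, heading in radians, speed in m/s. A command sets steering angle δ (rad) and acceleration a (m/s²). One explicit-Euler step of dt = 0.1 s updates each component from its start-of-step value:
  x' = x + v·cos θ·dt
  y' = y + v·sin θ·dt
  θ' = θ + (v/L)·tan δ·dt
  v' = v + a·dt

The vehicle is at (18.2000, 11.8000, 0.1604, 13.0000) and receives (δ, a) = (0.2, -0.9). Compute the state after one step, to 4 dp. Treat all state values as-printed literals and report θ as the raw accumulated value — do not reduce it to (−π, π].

x' = 18.2000 + 13.0000·cos(0.1604)·0.1 = 19.4833
y' = 11.8000 + 13.0000·sin(0.1604)·0.1 = 12.0076
θ' = 0.1604 + (13.0000/1.6)·tan(0.2)·0.1 = 0.3251
v' = 13.0000 − 0.9000·0.1 = 12.9100

(19.4833, 12.0076, 0.3251, 12.9100)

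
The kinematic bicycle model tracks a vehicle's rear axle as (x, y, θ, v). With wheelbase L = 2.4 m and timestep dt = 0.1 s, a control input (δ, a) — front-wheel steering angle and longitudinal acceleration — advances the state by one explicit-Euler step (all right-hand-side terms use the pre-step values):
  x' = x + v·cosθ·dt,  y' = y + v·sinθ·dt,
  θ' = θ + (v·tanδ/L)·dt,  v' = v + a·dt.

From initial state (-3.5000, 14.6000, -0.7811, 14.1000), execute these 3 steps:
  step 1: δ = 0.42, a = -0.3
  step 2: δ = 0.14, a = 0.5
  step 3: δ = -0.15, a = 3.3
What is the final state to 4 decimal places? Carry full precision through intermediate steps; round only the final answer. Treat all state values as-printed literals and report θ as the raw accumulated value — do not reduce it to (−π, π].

(0.0030, 12.3132, -0.5250, 14.4500)

after step 1 (δ=0.42, a=-0.3): (-2.498703, 13.607274, -0.518739, 14.070000)
after step 2 (δ=0.14, a=0.5): (-1.276801, 12.909704, -0.436123, 14.120000)
after step 3 (δ=-0.15, a=3.3): (0.003031, 12.313235, -0.525041, 14.450000)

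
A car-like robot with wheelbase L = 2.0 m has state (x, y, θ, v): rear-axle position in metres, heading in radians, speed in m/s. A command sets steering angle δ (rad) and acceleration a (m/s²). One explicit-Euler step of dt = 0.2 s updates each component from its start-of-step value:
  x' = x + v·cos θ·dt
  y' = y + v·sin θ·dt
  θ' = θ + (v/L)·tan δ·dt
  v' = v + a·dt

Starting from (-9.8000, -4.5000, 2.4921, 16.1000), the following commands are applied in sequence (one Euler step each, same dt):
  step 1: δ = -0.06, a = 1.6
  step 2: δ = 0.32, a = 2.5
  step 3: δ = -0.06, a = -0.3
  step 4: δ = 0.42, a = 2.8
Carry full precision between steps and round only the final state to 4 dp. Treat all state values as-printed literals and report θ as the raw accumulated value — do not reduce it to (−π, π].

(-21.3085, 1.3644, 3.5908, 17.4200)

after step 1 (δ=-0.06, a=1.6): (-12.364378, -2.552601, 2.395384, 16.420000)
after step 2 (δ=0.32, a=2.5): (-14.775714, -0.323225, 2.939525, 16.920000)
after step 3 (δ=-0.06, a=-0.3): (-18.090862, 0.355927, 2.837883, 16.860000)
after step 4 (δ=0.42, a=2.8): (-21.308538, 1.364364, 3.590805, 17.420000)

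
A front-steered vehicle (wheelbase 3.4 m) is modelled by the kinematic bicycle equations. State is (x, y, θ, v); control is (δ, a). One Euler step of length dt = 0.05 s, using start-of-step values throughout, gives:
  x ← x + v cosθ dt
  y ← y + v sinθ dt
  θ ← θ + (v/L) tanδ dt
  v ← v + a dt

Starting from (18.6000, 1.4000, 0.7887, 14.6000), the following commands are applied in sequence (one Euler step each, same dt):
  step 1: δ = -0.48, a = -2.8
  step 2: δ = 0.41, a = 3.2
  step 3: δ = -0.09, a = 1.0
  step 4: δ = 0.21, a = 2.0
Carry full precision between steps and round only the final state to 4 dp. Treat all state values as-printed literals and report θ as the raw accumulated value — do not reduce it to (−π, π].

(20.7399, 3.3793, 0.7959, 14.7700)

after step 1 (δ=-0.48, a=-2.8): (19.114481, 1.917890, 0.676922, 14.460000)
after step 2 (δ=0.41, a=3.2): (19.678063, 2.370774, 0.769345, 14.620000)
after step 3 (δ=-0.09, a=1.0): (20.203189, 2.879305, 0.749942, 14.670000)
after step 4 (δ=0.21, a=2.0): (20.739911, 3.379256, 0.795925, 14.770000)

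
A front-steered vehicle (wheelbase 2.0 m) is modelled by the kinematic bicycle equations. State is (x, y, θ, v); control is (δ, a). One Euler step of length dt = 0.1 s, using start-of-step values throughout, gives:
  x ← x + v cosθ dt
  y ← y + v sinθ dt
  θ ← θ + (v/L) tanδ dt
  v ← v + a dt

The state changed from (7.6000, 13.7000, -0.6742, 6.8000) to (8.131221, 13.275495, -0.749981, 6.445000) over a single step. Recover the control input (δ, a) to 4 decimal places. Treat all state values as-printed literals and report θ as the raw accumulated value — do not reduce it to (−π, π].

a = (v'−v)/dt = (-0.355000)/0.1 = -3.5500
Δθ = θ'−θ = -0.075781;  (v·dt/L) = 6.8000·0.1/2.0 = 0.340000
tan δ = Δθ·L/(v·dt) = -0.222885  →  δ = -0.2193

δ = -0.2193, a = -3.5500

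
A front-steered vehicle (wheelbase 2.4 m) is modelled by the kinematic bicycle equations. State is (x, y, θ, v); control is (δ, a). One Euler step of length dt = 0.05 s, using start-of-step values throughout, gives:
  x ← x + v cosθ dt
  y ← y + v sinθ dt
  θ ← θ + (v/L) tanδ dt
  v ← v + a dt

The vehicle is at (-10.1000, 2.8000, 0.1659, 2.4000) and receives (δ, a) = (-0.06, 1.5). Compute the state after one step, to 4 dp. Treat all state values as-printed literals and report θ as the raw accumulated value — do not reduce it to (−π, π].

x' = -10.1000 + 2.4000·cos(0.1659)·0.05 = -9.9816
y' = 2.8000 + 2.4000·sin(0.1659)·0.05 = 2.8198
θ' = 0.1659 + (2.4000/2.4)·tan(-0.06)·0.05 = 0.1629
v' = 2.4000 + 1.5000·0.05 = 2.4750

(-9.9816, 2.8198, 0.1629, 2.4750)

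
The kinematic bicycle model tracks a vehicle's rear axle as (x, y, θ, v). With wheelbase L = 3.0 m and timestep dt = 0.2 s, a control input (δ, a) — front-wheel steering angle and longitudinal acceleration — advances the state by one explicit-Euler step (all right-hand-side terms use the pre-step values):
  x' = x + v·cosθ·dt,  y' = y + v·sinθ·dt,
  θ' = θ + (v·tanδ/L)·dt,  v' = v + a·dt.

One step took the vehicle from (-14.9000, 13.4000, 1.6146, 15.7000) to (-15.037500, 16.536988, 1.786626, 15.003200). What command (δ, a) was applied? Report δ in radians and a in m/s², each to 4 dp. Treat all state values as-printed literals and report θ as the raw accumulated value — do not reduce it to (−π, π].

a = (v'−v)/dt = (-0.696800)/0.2 = -3.4840
Δθ = θ'−θ = 0.172026;  (v·dt/L) = 15.7000·0.2/3.0 = 1.046667
tan δ = Δθ·L/(v·dt) = 0.164356  →  δ = 0.1629

δ = 0.1629, a = -3.4840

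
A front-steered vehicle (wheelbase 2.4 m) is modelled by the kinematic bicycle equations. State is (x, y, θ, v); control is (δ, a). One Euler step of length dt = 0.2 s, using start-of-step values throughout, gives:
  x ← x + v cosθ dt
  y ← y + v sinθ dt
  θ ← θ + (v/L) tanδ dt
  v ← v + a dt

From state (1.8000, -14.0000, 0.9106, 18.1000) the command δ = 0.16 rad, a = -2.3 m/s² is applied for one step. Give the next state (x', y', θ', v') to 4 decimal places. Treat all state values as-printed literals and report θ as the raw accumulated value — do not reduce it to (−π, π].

x' = 1.8000 + 18.1000·cos(0.9106)·0.2 = 4.0200
y' = -14.0000 + 18.1000·sin(0.9106)·0.2 = -11.1407
θ' = 0.9106 + (18.1000/2.4)·tan(0.16)·0.2 = 1.1540
v' = 18.1000 − 2.3000·0.2 = 17.6400

(4.0200, -11.1407, 1.1540, 17.6400)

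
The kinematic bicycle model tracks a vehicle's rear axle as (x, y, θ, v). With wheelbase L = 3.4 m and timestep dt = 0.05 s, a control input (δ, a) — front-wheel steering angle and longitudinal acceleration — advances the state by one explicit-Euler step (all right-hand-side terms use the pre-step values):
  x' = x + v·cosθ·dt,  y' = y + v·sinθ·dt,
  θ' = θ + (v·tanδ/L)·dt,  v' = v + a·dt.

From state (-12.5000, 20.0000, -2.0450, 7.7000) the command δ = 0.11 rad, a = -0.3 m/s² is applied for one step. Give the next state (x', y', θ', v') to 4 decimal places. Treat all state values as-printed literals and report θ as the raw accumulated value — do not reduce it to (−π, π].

(-12.6758, 19.6575, -2.0325, 7.6850)

x' = -12.5000 + 7.7000·cos(-2.0450)·0.05 = -12.6758
y' = 20.0000 + 7.7000·sin(-2.0450)·0.05 = 19.6575
θ' = -2.0450 + (7.7000/3.4)·tan(0.11)·0.05 = -2.0325
v' = 7.7000 − 0.3000·0.05 = 7.6850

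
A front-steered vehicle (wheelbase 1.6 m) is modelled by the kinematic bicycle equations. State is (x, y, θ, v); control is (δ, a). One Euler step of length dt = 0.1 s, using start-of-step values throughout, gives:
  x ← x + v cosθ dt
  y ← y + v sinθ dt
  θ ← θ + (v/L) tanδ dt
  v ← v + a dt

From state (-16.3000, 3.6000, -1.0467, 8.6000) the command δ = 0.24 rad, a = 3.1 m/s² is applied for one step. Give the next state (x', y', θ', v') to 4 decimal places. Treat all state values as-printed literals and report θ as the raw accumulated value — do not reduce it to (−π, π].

x' = -16.3000 + 8.6000·cos(-1.0467)·0.1 = -15.8696
y' = 3.6000 + 8.6000·sin(-1.0467)·0.1 = 2.8554
θ' = -1.0467 + (8.6000/1.6)·tan(0.24)·0.1 = -0.9152
v' = 8.6000 + 3.1000·0.1 = 8.9100

(-15.8696, 2.8554, -0.9152, 8.9100)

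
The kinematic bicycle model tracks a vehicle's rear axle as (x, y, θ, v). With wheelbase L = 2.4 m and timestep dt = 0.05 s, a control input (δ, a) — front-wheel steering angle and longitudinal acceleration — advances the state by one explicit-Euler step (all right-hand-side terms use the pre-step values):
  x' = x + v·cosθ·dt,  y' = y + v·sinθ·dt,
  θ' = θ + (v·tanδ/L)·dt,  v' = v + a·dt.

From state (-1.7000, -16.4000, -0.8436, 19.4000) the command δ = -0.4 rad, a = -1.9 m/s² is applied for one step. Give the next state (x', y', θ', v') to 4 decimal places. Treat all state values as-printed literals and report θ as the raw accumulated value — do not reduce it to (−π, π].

(-1.0552, -17.1246, -1.0145, 19.3050)

x' = -1.7000 + 19.4000·cos(-0.8436)·0.05 = -1.0552
y' = -16.4000 + 19.4000·sin(-0.8436)·0.05 = -17.1246
θ' = -0.8436 + (19.4000/2.4)·tan(-0.4)·0.05 = -1.0145
v' = 19.4000 − 1.9000·0.05 = 19.3050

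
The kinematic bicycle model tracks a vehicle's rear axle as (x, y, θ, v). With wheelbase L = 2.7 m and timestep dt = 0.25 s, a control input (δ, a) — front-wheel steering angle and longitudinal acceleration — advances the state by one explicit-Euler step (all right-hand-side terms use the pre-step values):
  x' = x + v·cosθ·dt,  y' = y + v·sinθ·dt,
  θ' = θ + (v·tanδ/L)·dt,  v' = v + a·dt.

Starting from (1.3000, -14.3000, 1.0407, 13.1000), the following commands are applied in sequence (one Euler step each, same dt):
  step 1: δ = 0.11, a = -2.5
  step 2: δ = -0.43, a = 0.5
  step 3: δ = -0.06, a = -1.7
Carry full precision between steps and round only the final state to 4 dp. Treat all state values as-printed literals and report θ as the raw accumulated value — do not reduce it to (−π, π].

after step 1 (δ=0.11, a=-2.5): (2.955894, -11.474466, 1.174667, 12.475000)
after step 2 (δ=-0.43, a=0.5): (4.159265, -8.597228, 0.644917, 12.600000)
after step 3 (δ=-0.06, a=-1.7): (6.676587, -6.703662, 0.574833, 12.175000)

(6.6766, -6.7037, 0.5748, 12.1750)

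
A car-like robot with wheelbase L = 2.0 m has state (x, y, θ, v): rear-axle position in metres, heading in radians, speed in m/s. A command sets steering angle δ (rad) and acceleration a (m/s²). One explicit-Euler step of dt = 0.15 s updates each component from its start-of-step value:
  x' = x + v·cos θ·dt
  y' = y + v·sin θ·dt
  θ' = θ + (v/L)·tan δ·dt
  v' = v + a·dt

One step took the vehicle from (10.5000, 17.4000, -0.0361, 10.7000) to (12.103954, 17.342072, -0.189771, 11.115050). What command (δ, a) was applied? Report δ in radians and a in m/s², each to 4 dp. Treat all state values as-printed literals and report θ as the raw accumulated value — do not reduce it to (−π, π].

a = (v'−v)/dt = (0.415050)/0.15 = 2.7670
Δθ = θ'−θ = -0.153671;  (v·dt/L) = 10.7000·0.15/2.0 = 0.802500
tan δ = Δθ·L/(v·dt) = -0.191490  →  δ = -0.1892

δ = -0.1892, a = 2.7670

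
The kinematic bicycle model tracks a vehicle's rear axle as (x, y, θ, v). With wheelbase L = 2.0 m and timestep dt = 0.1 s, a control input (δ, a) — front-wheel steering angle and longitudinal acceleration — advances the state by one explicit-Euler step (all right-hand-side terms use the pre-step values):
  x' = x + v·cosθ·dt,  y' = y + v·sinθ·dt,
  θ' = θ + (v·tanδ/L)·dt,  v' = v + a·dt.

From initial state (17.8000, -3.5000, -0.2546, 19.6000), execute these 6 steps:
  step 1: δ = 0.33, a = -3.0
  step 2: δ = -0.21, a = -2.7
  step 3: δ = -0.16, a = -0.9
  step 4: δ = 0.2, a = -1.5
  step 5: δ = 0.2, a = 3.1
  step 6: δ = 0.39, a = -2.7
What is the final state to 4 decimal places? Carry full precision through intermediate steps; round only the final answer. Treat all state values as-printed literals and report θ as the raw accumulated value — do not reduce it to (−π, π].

after step 1 (δ=0.33, a=-3.0): (19.696818, -3.993642, 0.081074, 19.300000)
after step 2 (δ=-0.21, a=-2.7): (21.620478, -3.837340, -0.124608, 19.030000)
after step 3 (δ=-0.16, a=-0.9): (23.508723, -4.073856, -0.278161, 18.940000)
after step 4 (δ=0.2, a=-1.5): (25.329922, -4.593925, -0.086194, 18.790000)
after step 5 (δ=0.2, a=3.1): (27.201946, -4.755683, 0.104252, 19.100000)
after step 6 (δ=0.39, a=-2.7): (29.101576, -4.556923, 0.496809, 18.830000)

(29.1016, -4.5569, 0.4968, 18.8300)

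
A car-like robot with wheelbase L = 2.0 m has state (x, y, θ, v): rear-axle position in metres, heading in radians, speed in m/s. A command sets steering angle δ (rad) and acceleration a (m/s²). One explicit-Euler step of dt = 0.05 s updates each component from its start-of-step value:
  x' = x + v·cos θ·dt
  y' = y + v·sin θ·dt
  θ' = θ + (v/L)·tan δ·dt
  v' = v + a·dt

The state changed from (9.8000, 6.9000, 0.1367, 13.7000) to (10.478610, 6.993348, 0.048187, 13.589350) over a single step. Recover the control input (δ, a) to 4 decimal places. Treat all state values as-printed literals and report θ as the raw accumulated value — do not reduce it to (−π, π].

δ = -0.2529, a = -2.2130

a = (v'−v)/dt = (-0.110650)/0.05 = -2.2130
Δθ = θ'−θ = -0.088513;  (v·dt/L) = 13.7000·0.05/2.0 = 0.342500
tan δ = Δθ·L/(v·dt) = -0.258432  →  δ = -0.2529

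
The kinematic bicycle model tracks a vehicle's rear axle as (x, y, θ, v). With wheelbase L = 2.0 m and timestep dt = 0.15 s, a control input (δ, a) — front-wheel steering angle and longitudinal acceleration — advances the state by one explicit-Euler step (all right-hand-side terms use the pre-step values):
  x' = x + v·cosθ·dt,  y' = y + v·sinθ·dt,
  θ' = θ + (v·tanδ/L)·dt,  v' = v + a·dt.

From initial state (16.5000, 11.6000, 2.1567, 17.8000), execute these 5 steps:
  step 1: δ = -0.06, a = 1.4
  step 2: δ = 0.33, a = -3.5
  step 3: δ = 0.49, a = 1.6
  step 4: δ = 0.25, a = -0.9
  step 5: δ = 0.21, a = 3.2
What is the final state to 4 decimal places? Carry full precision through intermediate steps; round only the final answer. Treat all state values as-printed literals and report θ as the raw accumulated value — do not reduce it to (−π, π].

(6.5165, 16.3011, 3.8593, 18.0700)

after step 1 (δ=-0.06, a=1.4): (15.023617, 13.824678, 2.076504, 18.010000)
after step 2 (δ=0.33, a=-3.5): (13.714939, 16.188037, 2.539169, 17.485000)
after step 3 (δ=0.49, a=1.6): (11.553885, 17.674194, 3.238641, 17.725000)
after step 4 (δ=0.25, a=-0.9): (8.907646, 17.416572, 3.578086, 17.590000)
after step 5 (δ=0.21, a=3.2): (6.516532, 16.301108, 3.859274, 18.070000)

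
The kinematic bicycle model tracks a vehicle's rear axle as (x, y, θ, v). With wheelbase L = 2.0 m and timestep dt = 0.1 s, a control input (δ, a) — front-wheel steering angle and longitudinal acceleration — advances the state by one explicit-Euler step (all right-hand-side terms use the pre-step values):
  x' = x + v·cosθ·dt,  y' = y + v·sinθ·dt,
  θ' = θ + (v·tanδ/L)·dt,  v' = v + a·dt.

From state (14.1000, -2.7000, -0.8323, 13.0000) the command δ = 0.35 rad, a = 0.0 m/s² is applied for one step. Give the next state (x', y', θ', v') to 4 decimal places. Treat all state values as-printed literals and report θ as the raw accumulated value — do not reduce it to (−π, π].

(14.9751, -3.6613, -0.5950, 13.0000)

x' = 14.1000 + 13.0000·cos(-0.8323)·0.1 = 14.9751
y' = -2.7000 + 13.0000·sin(-0.8323)·0.1 = -3.6613
θ' = -0.8323 + (13.0000/2.0)·tan(0.35)·0.1 = -0.5950
v' = 13.0000 + 0.0000·0.1 = 13.0000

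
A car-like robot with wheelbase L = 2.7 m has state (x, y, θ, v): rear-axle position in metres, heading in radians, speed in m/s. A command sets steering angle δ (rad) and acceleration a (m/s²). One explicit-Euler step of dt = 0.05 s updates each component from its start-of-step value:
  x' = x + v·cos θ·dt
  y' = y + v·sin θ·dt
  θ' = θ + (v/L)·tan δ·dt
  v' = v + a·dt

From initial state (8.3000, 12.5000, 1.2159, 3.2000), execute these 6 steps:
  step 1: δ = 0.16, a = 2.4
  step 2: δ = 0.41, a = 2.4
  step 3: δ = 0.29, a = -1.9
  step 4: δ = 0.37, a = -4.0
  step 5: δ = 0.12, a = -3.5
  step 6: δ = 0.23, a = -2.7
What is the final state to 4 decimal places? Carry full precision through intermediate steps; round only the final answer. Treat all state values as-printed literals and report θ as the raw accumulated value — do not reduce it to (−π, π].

after step 1 (δ=0.16, a=2.4): (8.355599, 12.650029, 1.225463, 3.320000)
after step 2 (δ=0.41, a=2.4): (8.411792, 12.806229, 1.252185, 3.440000)
after step 3 (δ=0.29, a=-1.9): (8.465670, 12.969572, 1.271195, 3.345000)
after step 4 (δ=0.37, a=-4.0): (8.515032, 13.129372, 1.295221, 3.145000)
after step 5 (δ=0.12, a=-3.5): (8.557820, 13.280689, 1.302244, 2.970000)
after step 6 (δ=0.23, a=-2.7): (8.597223, 13.423866, 1.315121, 2.835000)

(8.5972, 13.4239, 1.3151, 2.8350)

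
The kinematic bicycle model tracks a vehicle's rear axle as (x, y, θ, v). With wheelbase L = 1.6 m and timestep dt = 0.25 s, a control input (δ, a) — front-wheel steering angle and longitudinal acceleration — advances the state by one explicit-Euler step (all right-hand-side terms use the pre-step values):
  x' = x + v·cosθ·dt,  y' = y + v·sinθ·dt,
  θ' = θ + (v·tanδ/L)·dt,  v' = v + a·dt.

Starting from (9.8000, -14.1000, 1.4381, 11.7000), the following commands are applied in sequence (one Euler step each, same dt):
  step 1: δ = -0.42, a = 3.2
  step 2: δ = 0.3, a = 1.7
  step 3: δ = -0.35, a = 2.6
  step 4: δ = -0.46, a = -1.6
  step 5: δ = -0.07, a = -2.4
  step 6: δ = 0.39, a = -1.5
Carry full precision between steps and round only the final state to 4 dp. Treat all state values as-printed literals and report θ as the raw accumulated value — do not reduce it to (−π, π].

after step 1 (δ=-0.42, a=3.2): (10.186999, -11.200714, 0.621710, 12.500000)
after step 2 (δ=0.3, a=1.7): (12.727261, -9.380634, 1.225882, 12.925000)
after step 3 (δ=-0.35, a=2.6): (13.819799, -6.339691, 0.488695, 13.575000)
after step 4 (δ=-0.46, a=-1.6): (16.816297, -4.746412, -0.562198, 13.175000)
after step 5 (δ=-0.07, a=-2.4): (19.603091, -6.502135, -0.706535, 12.575000)
after step 6 (δ=0.39, a=-1.5): (21.994277, -8.543065, 0.101123, 12.200000)

(21.9943, -8.5431, 0.1011, 12.2000)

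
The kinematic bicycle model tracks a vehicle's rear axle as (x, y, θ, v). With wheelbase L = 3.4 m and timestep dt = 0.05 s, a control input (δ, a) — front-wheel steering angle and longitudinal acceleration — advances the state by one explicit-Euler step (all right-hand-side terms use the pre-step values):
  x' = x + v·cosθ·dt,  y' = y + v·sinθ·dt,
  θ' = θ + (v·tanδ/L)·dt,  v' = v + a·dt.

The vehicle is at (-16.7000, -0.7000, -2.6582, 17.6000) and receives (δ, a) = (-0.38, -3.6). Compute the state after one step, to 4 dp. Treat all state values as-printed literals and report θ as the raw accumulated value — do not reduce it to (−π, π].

(-17.4792, -1.1090, -2.7616, 17.4200)

x' = -16.7000 + 17.6000·cos(-2.6582)·0.05 = -17.4792
y' = -0.7000 + 17.6000·sin(-2.6582)·0.05 = -1.1090
θ' = -2.6582 + (17.6000/3.4)·tan(-0.38)·0.05 = -2.7616
v' = 17.6000 − 3.6000·0.05 = 17.4200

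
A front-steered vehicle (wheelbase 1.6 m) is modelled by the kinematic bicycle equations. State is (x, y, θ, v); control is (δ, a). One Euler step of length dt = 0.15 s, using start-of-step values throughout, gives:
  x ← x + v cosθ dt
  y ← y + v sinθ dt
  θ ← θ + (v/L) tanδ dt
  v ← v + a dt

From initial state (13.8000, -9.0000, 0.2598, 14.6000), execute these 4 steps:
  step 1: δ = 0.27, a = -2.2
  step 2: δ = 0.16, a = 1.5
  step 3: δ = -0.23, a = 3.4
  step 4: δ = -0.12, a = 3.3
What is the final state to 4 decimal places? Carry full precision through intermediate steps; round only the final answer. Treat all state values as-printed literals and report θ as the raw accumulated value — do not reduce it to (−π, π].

(20.9975, -4.3715, 0.3667, 15.5000)

after step 1 (δ=0.27, a=-2.2): (15.916507, -8.437417, 0.638613, 14.270000)
after step 2 (δ=0.16, a=1.5): (17.635164, -7.161503, 0.854508, 14.495000)
after step 3 (δ=-0.23, a=3.4): (19.062754, -5.521579, 0.536329, 15.005000)
after step 4 (δ=-0.12, a=3.3): (20.997477, -4.371482, 0.366708, 15.500000)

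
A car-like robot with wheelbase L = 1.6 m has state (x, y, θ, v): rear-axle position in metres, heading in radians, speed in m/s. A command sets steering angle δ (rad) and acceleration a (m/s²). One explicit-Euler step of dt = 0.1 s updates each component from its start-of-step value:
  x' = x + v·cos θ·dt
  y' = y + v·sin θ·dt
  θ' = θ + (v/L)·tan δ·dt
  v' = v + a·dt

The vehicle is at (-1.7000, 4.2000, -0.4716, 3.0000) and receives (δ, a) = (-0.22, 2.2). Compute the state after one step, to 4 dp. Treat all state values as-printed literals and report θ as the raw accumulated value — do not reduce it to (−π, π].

(-1.4327, 4.0637, -0.5135, 3.2200)

x' = -1.7000 + 3.0000·cos(-0.4716)·0.1 = -1.4327
y' = 4.2000 + 3.0000·sin(-0.4716)·0.1 = 4.0637
θ' = -0.4716 + (3.0000/1.6)·tan(-0.22)·0.1 = -0.5135
v' = 3.0000 + 2.2000·0.1 = 3.2200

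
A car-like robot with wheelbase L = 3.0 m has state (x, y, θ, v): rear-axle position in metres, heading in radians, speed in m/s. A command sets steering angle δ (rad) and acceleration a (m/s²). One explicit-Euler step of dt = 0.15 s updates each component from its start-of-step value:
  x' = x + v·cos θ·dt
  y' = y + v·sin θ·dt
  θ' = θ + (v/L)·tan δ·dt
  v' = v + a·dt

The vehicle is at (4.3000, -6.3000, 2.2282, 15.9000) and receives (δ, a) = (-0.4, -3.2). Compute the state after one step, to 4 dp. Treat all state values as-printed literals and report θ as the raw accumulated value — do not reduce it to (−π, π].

(2.8426, -4.4121, 1.8921, 15.4200)

x' = 4.3000 + 15.9000·cos(2.2282)·0.15 = 2.8426
y' = -6.3000 + 15.9000·sin(2.2282)·0.15 = -4.4121
θ' = 2.2282 + (15.9000/3.0)·tan(-0.4)·0.15 = 1.8921
v' = 15.9000 − 3.2000·0.15 = 15.4200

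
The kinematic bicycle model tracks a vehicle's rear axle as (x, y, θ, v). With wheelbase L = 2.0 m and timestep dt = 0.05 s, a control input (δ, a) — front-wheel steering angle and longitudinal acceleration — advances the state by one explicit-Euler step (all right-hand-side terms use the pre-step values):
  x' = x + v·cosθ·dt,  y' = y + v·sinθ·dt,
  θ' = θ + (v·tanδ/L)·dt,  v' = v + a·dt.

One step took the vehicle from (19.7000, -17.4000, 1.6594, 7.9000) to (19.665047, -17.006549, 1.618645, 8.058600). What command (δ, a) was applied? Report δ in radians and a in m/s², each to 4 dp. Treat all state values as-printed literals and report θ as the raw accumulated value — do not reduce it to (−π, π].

δ = -0.2035, a = 3.1720

a = (v'−v)/dt = (0.158600)/0.05 = 3.1720
Δθ = θ'−θ = -0.040755;  (v·dt/L) = 7.9000·0.05/2.0 = 0.197500
tan δ = Δθ·L/(v·dt) = -0.206354  →  δ = -0.2035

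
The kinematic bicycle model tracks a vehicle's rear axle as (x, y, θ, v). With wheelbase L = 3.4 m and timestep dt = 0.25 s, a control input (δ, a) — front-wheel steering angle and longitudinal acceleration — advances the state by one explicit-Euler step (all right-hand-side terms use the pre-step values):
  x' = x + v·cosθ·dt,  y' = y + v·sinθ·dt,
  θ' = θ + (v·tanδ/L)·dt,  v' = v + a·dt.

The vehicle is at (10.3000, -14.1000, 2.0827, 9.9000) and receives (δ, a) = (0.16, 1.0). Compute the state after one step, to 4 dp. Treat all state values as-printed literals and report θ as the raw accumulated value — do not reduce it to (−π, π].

(9.0877, -11.9423, 2.2002, 10.1500)

x' = 10.3000 + 9.9000·cos(2.0827)·0.25 = 9.0877
y' = -14.1000 + 9.9000·sin(2.0827)·0.25 = -11.9423
θ' = 2.0827 + (9.9000/3.4)·tan(0.16)·0.25 = 2.2002
v' = 9.9000 + 1.0000·0.25 = 10.1500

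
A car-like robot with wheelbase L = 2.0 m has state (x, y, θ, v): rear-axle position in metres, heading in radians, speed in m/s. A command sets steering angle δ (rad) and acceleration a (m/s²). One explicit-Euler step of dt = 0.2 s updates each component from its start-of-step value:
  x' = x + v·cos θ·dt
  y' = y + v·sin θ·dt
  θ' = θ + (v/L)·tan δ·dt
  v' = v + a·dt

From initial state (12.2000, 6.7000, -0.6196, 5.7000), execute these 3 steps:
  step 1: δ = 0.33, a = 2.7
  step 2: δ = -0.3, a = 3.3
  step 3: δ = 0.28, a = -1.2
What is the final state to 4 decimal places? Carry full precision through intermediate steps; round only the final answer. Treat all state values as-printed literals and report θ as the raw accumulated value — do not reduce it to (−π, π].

after step 1 (δ=0.33, a=2.7): (13.128086, 6.037991, -0.424361, 6.240000)
after step 2 (δ=-0.3, a=3.3): (14.265391, 5.524142, -0.617387, 6.900000)
after step 3 (δ=0.28, a=-1.2): (15.390635, 4.725251, -0.418974, 6.660000)

(15.3906, 4.7253, -0.4190, 6.6600)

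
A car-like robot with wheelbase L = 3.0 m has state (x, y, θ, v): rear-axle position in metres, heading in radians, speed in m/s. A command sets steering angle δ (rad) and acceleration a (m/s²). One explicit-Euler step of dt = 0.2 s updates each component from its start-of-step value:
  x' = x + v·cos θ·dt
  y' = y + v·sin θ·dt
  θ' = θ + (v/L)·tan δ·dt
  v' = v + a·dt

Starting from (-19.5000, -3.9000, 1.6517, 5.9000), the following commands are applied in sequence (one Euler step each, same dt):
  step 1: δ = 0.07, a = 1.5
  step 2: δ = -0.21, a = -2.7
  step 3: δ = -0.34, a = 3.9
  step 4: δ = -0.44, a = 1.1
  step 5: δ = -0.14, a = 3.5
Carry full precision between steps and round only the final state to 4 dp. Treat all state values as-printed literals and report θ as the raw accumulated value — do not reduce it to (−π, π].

(-19.1944, 2.1868, 1.1930, 7.3600)

after step 1 (δ=0.07, a=1.5): (-19.595362, -2.723860, 1.679278, 6.200000)
after step 2 (δ=-0.21, a=-2.7): (-19.729616, -1.491149, 1.591180, 5.660000)
after step 3 (δ=-0.34, a=3.9): (-19.752688, -0.359384, 1.457703, 6.440000)
after step 4 (δ=-0.44, a=1.1): (-19.607334, 0.920388, 1.255581, 6.660000)
after step 5 (δ=-0.14, a=3.5): (-19.194386, 2.186760, 1.193012, 7.360000)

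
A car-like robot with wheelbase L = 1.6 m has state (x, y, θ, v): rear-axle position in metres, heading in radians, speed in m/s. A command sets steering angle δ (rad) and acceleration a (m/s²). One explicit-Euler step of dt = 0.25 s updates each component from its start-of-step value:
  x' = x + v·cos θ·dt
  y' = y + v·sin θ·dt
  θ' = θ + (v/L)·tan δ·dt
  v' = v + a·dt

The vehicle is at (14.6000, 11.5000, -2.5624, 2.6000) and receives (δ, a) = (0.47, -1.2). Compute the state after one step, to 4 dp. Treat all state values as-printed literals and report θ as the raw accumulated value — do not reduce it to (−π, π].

x' = 14.6000 + 2.6000·cos(-2.5624)·0.25 = 14.0560
y' = 11.5000 + 2.6000·sin(-2.5624)·0.25 = 11.1442
θ' = -2.5624 + (2.6000/1.6)·tan(0.47)·0.25 = -2.3560
v' = 2.6000 − 1.2000·0.25 = 2.3000

(14.0560, 11.1442, -2.3560, 2.3000)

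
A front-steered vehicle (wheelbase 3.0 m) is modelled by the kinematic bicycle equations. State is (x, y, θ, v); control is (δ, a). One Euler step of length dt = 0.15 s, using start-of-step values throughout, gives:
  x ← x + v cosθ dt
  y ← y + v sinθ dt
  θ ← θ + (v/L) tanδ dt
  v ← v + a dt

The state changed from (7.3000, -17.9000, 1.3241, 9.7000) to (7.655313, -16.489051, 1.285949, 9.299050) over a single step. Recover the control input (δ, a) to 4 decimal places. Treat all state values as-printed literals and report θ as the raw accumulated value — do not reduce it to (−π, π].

δ = -0.0785, a = -2.6730

a = (v'−v)/dt = (-0.400950)/0.15 = -2.6730
Δθ = θ'−θ = -0.038151;  (v·dt/L) = 9.7000·0.15/3.0 = 0.485000
tan δ = Δθ·L/(v·dt) = -0.078662  →  δ = -0.0785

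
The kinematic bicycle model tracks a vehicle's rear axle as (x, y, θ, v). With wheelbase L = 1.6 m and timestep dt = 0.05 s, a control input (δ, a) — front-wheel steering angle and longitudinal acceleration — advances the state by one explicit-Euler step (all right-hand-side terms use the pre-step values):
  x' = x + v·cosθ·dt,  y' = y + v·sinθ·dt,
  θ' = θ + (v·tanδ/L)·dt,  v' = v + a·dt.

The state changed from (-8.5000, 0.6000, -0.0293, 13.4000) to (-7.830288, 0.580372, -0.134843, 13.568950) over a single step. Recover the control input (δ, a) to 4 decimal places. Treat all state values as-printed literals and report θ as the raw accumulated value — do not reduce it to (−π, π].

a = (v'−v)/dt = (0.168950)/0.05 = 3.3790
Δθ = θ'−θ = -0.105543;  (v·dt/L) = 13.4000·0.05/1.6 = 0.418750
tan δ = Δθ·L/(v·dt) = -0.252043  →  δ = -0.2469

δ = -0.2469, a = 3.3790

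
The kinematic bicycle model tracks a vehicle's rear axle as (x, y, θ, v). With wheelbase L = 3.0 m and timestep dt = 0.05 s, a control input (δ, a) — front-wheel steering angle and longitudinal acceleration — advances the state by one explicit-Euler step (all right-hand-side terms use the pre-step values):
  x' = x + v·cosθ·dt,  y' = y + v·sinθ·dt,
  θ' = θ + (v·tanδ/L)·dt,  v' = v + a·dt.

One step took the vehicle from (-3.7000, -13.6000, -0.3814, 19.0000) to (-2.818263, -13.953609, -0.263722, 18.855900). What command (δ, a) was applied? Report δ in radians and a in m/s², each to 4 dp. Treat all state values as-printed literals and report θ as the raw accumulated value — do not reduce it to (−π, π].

a = (v'−v)/dt = (-0.144100)/0.05 = -2.8820
Δθ = θ'−θ = 0.117678;  (v·dt/L) = 19.0000·0.05/3.0 = 0.316667
tan δ = Δθ·L/(v·dt) = 0.371615  →  δ = 0.3558

δ = 0.3558, a = -2.8820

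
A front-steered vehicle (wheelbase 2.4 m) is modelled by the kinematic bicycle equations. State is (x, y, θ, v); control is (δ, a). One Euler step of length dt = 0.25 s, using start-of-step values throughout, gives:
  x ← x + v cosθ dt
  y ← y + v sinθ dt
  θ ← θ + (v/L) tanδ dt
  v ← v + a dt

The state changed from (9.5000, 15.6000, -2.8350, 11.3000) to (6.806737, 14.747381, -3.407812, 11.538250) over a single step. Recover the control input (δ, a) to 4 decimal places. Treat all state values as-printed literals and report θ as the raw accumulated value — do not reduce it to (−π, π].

a = (v'−v)/dt = (0.238250)/0.25 = 0.9530
Δθ = θ'−θ = -0.572812;  (v·dt/L) = 11.3000·0.25/2.4 = 1.177083
tan δ = Δθ·L/(v·dt) = -0.486637  →  δ = -0.4529

δ = -0.4529, a = 0.9530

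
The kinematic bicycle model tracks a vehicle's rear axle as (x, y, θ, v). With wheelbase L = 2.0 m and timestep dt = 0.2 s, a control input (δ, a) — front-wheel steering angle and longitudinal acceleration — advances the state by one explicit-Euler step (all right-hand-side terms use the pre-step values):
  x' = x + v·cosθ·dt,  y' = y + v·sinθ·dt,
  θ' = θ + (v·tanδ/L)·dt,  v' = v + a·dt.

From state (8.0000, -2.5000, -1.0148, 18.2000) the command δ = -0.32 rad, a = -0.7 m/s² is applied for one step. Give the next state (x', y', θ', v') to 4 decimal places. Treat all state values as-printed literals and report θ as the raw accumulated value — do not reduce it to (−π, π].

(9.9212, -5.5917, -1.6179, 18.0600)

x' = 8.0000 + 18.2000·cos(-1.0148)·0.2 = 9.9212
y' = -2.5000 + 18.2000·sin(-1.0148)·0.2 = -5.5917
θ' = -1.0148 + (18.2000/2.0)·tan(-0.32)·0.2 = -1.6179
v' = 18.2000 − 0.7000·0.2 = 18.0600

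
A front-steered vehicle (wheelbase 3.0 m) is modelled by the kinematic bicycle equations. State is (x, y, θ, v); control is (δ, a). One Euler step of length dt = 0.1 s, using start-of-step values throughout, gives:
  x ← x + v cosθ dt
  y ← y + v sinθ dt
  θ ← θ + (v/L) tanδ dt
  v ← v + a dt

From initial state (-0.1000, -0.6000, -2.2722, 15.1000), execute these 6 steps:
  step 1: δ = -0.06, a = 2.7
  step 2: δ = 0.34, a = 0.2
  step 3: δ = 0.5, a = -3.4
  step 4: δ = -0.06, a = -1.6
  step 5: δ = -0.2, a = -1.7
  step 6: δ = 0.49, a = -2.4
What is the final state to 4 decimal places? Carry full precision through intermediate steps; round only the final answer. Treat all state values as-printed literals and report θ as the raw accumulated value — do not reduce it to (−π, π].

after step 1 (δ=-0.06, a=2.7): (-1.074389, -1.753545, -2.302436, 15.370000)
after step 2 (δ=0.34, a=0.2): (-2.101244, -2.897196, -2.121205, 15.390000)
after step 3 (δ=0.5, a=-3.4): (-2.906196, -4.208902, -1.840952, 15.050000)
after step 4 (δ=-0.06, a=-1.6): (-3.307853, -5.659315, -1.871088, 14.890000)
after step 5 (δ=-0.2, a=-1.7): (-3.748297, -7.081682, -1.971700, 14.720000)
after step 6 (δ=0.49, a=-2.4): (-4.322746, -8.436966, -1.709984, 14.480000)

(-4.3227, -8.4370, -1.7100, 14.4800)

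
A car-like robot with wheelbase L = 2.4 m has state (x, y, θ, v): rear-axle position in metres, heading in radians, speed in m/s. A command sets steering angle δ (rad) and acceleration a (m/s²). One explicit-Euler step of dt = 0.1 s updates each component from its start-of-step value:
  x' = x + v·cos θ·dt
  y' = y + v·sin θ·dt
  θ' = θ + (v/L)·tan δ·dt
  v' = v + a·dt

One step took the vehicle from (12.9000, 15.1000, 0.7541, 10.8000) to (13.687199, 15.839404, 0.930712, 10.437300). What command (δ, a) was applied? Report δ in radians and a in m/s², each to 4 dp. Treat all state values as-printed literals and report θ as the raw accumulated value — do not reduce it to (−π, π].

a = (v'−v)/dt = (-0.362700)/0.1 = -3.6270
Δθ = θ'−θ = 0.176612;  (v·dt/L) = 10.8000·0.1/2.4 = 0.450000
tan δ = Δθ·L/(v·dt) = 0.392471  →  δ = 0.3740

δ = 0.3740, a = -3.6270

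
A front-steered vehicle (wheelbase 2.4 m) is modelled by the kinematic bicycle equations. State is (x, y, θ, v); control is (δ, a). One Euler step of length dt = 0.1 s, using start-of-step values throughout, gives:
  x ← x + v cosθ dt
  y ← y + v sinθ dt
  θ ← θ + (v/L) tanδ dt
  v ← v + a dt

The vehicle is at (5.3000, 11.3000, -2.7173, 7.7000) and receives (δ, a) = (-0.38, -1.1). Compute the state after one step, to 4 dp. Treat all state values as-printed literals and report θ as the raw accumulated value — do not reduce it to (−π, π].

x' = 5.3000 + 7.7000·cos(-2.7173)·0.1 = 4.5983
y' = 11.3000 + 7.7000·sin(-2.7173)·0.1 = 10.9830
θ' = -2.7173 + (7.7000/2.4)·tan(-0.38)·0.1 = -2.8454
v' = 7.7000 − 1.1000·0.1 = 7.5900

(4.5983, 10.9830, -2.8454, 7.5900)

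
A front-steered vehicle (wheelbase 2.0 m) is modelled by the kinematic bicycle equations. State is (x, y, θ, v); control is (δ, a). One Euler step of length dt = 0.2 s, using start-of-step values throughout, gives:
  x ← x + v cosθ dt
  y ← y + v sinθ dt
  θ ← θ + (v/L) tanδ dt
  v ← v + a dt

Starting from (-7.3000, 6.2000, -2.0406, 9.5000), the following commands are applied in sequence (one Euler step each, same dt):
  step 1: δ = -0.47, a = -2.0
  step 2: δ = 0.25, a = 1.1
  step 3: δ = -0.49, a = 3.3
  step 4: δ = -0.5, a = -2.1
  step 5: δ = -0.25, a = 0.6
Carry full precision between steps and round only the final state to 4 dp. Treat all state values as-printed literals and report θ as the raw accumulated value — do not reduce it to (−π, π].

after step 1 (δ=-0.47, a=-2.0): (-8.160151, 4.505851, -2.523168, 9.100000)
after step 2 (δ=0.25, a=1.1): (-9.643074, 3.450702, -2.290806, 9.320000)
after step 3 (δ=-0.49, a=3.3): (-10.872181, 2.049348, -2.787924, 9.980000)
after step 4 (δ=-0.5, a=-2.1): (-12.744646, 1.358050, -3.333134, 9.560000)
after step 5 (δ=-0.25, a=0.6): (-14.621679, 1.722042, -3.577241, 9.680000)

(-14.6217, 1.7220, -3.5772, 9.6800)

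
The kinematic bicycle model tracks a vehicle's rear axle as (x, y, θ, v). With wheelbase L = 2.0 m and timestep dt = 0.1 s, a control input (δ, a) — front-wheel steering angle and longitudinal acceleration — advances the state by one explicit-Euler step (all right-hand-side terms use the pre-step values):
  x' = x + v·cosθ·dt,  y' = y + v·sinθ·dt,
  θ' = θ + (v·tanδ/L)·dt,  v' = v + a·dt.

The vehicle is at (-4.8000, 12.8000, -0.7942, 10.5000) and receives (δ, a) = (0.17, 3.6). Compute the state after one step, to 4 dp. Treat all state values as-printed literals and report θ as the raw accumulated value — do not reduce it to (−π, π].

(-4.0641, 12.0510, -0.7041, 10.8600)

x' = -4.8000 + 10.5000·cos(-0.7942)·0.1 = -4.0641
y' = 12.8000 + 10.5000·sin(-0.7942)·0.1 = 12.0510
θ' = -0.7942 + (10.5000/2.0)·tan(0.17)·0.1 = -0.7041
v' = 10.5000 + 3.6000·0.1 = 10.8600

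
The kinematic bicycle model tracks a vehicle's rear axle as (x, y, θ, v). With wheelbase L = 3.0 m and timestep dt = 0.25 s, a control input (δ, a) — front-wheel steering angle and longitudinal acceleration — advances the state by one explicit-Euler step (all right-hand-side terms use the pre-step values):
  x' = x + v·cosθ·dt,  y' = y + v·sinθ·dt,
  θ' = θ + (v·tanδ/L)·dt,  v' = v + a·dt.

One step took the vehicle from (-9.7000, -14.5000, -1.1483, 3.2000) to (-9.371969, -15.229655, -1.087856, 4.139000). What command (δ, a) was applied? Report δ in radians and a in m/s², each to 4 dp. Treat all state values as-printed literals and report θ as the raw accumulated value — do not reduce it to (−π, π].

δ = 0.2229, a = 3.7560

a = (v'−v)/dt = (0.939000)/0.25 = 3.7560
Δθ = θ'−θ = 0.060444;  (v·dt/L) = 3.2000·0.25/3.0 = 0.266667
tan δ = Δθ·L/(v·dt) = 0.226665  →  δ = 0.2229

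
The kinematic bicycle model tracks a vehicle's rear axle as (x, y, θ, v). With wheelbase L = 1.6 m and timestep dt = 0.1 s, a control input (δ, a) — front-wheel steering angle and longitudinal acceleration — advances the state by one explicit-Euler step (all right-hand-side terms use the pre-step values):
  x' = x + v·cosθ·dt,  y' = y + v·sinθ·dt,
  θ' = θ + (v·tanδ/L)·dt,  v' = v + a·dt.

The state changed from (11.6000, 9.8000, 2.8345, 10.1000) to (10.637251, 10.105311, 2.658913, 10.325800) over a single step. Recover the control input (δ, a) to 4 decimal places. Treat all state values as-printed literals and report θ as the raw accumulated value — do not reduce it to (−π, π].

a = (v'−v)/dt = (0.225800)/0.1 = 2.2580
Δθ = θ'−θ = -0.175587;  (v·dt/L) = 10.1000·0.1/1.6 = 0.631250
tan δ = Δθ·L/(v·dt) = -0.278158  →  δ = -0.2713

δ = -0.2713, a = 2.2580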